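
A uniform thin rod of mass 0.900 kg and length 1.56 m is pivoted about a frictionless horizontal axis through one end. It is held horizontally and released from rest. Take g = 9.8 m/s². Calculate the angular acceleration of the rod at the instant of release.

α ≈ 9.42 rad/s²

About the pivot, I = (1/3)ML² = (1/3)(0.900)(1.56)² = 0.7301 kg·m².
The weight acts at the center, a distance L/2 = 0.7800 m from the pivot; τ = Mg(L/2) = 6.880 N·m.
α = τ/I = 6.880/0.7301 = 9.423 rad/s².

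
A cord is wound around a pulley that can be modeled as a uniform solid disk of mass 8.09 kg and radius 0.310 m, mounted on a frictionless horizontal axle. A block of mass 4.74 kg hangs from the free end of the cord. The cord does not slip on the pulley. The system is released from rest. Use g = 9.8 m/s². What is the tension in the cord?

I = ½MR² = (1/2)(8.09)(0.310)² = 0.3887 kg·m².
Block: mg − T = ma. Pulley: TR = Iα. No-slip: a = αR, so T = (I/R²)a = 4.045·a.
Then mg = (m + 4.045)a, so a = (4.74)(9.8)/(4.74 + 4.045) = 5.288 m/s².
T = 4.045·a = 21.39 N.

T ≈ 21.4 N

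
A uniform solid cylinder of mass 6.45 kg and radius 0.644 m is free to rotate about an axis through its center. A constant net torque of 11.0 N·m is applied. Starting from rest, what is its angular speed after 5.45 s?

ω ≈ 44.8 rad/s

I = ½MR² = (1/2)(6.45)(0.644)² = 1.338 kg·m².
α = τ/I = 11.0/1.338 = 8.224 rad/s².
ω = ω₀ + αt = 0 + (8.224)(5.45) = 44.82 rad/s.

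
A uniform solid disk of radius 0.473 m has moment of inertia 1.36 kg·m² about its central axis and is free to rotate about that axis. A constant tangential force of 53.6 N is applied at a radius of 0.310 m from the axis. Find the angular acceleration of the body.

α ≈ 12.2 rad/s²

τ = F·r = (53.6)(0.310) = 16.62 N·m.
From τ = Iα: α = 16.62/1.360 = 12.22 rad/s².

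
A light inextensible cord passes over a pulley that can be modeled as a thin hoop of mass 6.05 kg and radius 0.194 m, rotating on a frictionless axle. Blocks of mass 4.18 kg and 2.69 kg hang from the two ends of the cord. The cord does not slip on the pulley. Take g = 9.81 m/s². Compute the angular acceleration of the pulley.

I = MR² = (6.05)(0.194)² = 0.2277 kg·m².
Heavier block: m₁g − T₁ = m₁a. Lighter block: T₂ − m₂g = m₂a.
Pulley: (T₁ − T₂)R = Iα = I(a/R), so T₁ − T₂ = (I/R²)a = 1·M_p a = 6.050·a.
Adding the three: (m₁ − m₂)g = (m₁ + m₂ + 6.050)a, so a = (4.18 − 2.69)(9.81)/(4.18 + 2.69 + 6.050) = 1.131 m/s².
α = a/R = 1.131/0.194 = 5.832 rad/s².

α ≈ 5.83 rad/s²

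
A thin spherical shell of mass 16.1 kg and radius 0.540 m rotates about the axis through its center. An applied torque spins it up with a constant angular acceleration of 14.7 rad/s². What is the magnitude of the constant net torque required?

I = (2/3)MR² = (2/3)(16.1)(0.540)² = 3.130 kg·m².
τ = Iα = (3.130)(14.70) = 46.01 N·m.

τ ≈ 46.0 N·m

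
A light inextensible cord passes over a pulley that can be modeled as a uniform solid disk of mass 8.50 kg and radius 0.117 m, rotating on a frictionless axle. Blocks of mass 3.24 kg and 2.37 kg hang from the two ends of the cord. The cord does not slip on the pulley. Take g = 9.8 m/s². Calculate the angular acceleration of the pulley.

I = ½MR² = (1/2)(8.50)(0.117)² = 0.05818 kg·m².
Heavier block: m₁g − T₁ = m₁a. Lighter block: T₂ − m₂g = m₂a.
Pulley: (T₁ − T₂)R = Iα = I(a/R), so T₁ − T₂ = (I/R²)a = (1/2)M_p a = 4.250·a.
Adding the three: (m₁ − m₂)g = (m₁ + m₂ + 4.250)a, so a = (3.24 − 2.37)(9.8)/(3.24 + 2.37 + 4.250) = 0.8647 m/s².
α = a/R = 0.8647/0.117 = 7.391 rad/s².

α ≈ 7.39 rad/s²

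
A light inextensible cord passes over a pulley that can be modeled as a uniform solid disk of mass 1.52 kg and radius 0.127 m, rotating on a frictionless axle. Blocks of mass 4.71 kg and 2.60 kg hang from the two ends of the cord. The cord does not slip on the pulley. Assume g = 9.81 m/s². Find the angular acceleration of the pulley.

I = ½MR² = (1/2)(1.52)(0.127)² = 0.01226 kg·m².
Heavier block: m₁g − T₁ = m₁a. Lighter block: T₂ − m₂g = m₂a.
Pulley: (T₁ − T₂)R = Iα = I(a/R), so T₁ − T₂ = (I/R²)a = (1/2)M_p a = 0.7600·a.
Adding the three: (m₁ − m₂)g = (m₁ + m₂ + 0.7600)a, so a = (4.71 − 2.60)(9.81)/(4.71 + 2.60 + 0.7600) = 2.565 m/s².
α = a/R = 2.565/0.127 = 20.20 rad/s².

α ≈ 20.2 rad/s²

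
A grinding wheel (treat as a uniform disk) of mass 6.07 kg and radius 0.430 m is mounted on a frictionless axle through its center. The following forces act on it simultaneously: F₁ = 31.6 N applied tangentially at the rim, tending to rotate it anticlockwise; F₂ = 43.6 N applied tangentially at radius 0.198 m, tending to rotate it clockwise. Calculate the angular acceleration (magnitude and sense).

I = ½MR² = (1/2)(6.07)(0.430)² = 0.5612 kg·m².
Taking anticlockwise as positive: τ₁ = +(31.6)(0.430) = +13.59 N·m; τ₂ = −(43.6)(0.198) = −8.633 N·m.
Net torque τ = 4.955 N·m.
α = τ/I = 4.955/0.5612 = 8.830 rad/s².

α ≈ 8.83 rad/s², anticlockwise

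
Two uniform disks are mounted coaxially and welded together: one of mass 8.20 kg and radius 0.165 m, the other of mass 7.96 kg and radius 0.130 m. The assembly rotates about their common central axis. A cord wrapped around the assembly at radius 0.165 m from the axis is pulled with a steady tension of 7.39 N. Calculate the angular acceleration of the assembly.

I = ½M₁R₁² + ½M₂R₂² = ½(8.20)(0.165)² + ½(7.96)(0.130)² = 0.1789 kg·m².
τ = F r = (7.39)(0.165) = 1.219 N·m.
α = τ/I = 1.219/0.1789 = 6.816 rad/s².

α ≈ 6.82 rad/s²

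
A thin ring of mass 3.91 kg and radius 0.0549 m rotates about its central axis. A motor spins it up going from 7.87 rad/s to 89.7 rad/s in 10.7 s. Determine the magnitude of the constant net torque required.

I = MR² = (3.91)(0.0549)² = 0.01178 kg·m².
α = Δω/Δt = (89.7 − 7.87)/10.7 = 7.648 rad/s².
τ = Iα = (0.01178)(7.648) = 0.09013 N·m.

τ ≈ 0.0901 N·m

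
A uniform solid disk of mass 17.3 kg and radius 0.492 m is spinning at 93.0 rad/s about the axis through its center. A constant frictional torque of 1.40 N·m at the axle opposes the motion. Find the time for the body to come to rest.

I = ½MR² = (1/2)(17.3)(0.492)² = 2.094 kg·m².
The net torque has magnitude 1.40 N·m, opposing ω.
|α| = τ/I = 1.400/2.094 = 0.6686 rad/s² (deceleration).
0 = ω₀ − |α|t ⇒ t = ω₀/|α| = 93.0/0.6686 = 139.1 s.

t ≈ 139 s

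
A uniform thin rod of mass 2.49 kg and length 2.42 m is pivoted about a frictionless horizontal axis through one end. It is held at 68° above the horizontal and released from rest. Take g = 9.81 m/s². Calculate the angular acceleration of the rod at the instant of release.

About the pivot, I = (1/3)ML² = (1/3)(2.49)(2.42)² = 4.861 kg·m².
The weight acts at the center, a distance L/2 = 1.210 m from the pivot; τ = Mg(L/2) cos 68° = 11.07 N·m.
α = τ/I = 11.07/4.861 = 2.278 rad/s².

α ≈ 2.28 rad/s²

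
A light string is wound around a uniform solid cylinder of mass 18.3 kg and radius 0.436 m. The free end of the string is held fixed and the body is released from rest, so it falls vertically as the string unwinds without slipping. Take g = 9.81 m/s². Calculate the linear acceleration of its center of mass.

a ≈ 6.54 m/s²

Translation: Mg − T = Ma. Rotation about the center: TR = Iα with I = ½MR².
With a = αR: T = (I/R²)a = (1/2)M a, so Mg = (1 + 0.5000)Ma.
a = g/(1 + 0.5000) = 9.81/1.500 = 6.540 m/s².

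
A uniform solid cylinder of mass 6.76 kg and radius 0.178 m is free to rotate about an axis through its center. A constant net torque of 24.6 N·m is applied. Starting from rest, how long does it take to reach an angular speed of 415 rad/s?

I = ½MR² = (1/2)(6.76)(0.178)² = 0.1071 kg·m².
α = τ/I = 24.6/0.1071 = 229.7 rad/s².
ω = αt ⇒ t = ω/α = 415/229.7 = 1.807 s.

t ≈ 1.81 s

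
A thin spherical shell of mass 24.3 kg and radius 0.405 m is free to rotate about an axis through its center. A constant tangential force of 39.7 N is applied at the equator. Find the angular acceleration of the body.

I = (2/3)MR² = (2/3)(24.3)(0.405)² = 2.657 kg·m².
τ = F R = (39.7)(0.405) = 16.08 N·m.
Newton's second law for rotation, τ = Iα, gives α = τ/I = 16.08/2.657 = 6.051 rad/s².

α ≈ 6.05 rad/s²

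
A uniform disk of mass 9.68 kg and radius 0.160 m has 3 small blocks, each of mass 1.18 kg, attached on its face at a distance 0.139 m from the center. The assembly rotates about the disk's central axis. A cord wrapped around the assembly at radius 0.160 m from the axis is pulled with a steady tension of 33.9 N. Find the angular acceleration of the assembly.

I_disk = ½MR² = ½(9.68)(0.160)² = 0.1239 kg·m².
I_blocks = 3·m·r² = 3(1.18)(0.139)² = 0.06840 kg·m².
Total I = 0.1923 kg·m².
τ = F r = (33.9)(0.160) = 5.424 N·m.
α = τ/I = 5.424/0.1923 = 28.21 rad/s².

α ≈ 28.2 rad/s²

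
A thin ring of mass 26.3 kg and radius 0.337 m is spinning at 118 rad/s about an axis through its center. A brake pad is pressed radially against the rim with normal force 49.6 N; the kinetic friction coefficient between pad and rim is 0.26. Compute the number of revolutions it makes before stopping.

≈ 762 revolutions

I = MR² = (26.3)(0.337)² = 2.987 kg·m².
Friction force f = μN = (0.26)(49.6) = 12.90 N at the rim; torque magnitude τ = fR = 4.346 N·m, opposing ω.
|α| = τ/I = 4.346/2.987 = 1.455 rad/s² (deceleration).
ω² = ω₀² − 2|α|θ with ω = 0 ⇒ θ = ω₀²/(2|α|) = 4785 rad = 761.5 rev.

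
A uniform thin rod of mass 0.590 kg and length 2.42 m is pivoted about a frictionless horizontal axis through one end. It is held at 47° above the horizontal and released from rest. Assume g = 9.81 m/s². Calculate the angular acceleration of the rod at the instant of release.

α ≈ 4.15 rad/s²

About the pivot, I = (1/3)ML² = (1/3)(0.590)(2.42)² = 1.152 kg·m².
The weight acts at the center, a distance L/2 = 1.210 m from the pivot; τ = Mg(L/2) cos 47° = 4.776 N·m.
α = τ/I = 4.776/1.152 = 4.147 rad/s².
(Equivalently α = (3g/(2L)) cos 47° = 4.147 rad/s².)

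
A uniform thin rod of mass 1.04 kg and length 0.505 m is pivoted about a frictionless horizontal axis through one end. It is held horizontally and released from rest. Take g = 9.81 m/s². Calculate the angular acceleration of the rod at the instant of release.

About the pivot, I = (1/3)ML² = (1/3)(1.04)(0.505)² = 0.08841 kg·m².
The weight acts at the center, a distance L/2 = 0.2525 m from the pivot; τ = Mg(L/2) = 2.576 N·m.
α = τ/I = 2.576/0.08841 = 29.14 rad/s².

α ≈ 29.1 rad/s²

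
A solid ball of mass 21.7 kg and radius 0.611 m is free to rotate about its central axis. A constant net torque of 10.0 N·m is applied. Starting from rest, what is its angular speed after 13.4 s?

I = (2/5)MR² = (2/5)(21.7)(0.611)² = 3.240 kg·m².
α = τ/I = 10.0/3.240 = 3.086 rad/s².
ω = ω₀ + αt = 0 + (3.086)(13.4) = 41.35 rad/s.

ω ≈ 41.4 rad/s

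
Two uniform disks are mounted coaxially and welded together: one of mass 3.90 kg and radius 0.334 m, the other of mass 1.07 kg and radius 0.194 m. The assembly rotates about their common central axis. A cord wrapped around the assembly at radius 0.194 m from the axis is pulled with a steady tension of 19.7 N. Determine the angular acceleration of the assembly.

α ≈ 16.1 rad/s²

I = ½M₁R₁² + ½M₂R₂² = ½(3.90)(0.334)² + ½(1.07)(0.194)² = 0.2377 kg·m².
τ = F r = (19.7)(0.194) = 3.822 N·m.
α = τ/I = 3.822/0.2377 = 16.08 rad/s².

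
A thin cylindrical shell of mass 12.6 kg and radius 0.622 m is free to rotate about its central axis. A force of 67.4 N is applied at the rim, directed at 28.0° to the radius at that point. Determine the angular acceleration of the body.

I = MR² = (12.6)(0.622)² = 4.875 kg·m².
Only the tangential component produces torque: τ = F R sinθ = (67.4)(0.622) sin 28.0° = 19.68 N·m.
Newton's second law for rotation, τ = Iα, gives α = τ/I = 19.68/4.875 = 4.037 rad/s².

α ≈ 4.04 rad/s²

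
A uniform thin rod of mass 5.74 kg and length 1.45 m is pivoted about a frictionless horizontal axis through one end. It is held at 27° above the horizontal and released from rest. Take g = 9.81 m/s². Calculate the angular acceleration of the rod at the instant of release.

α ≈ 9.04 rad/s²

About the pivot, I = (1/3)ML² = (1/3)(5.74)(1.45)² = 4.023 kg·m².
The weight acts at the center, a distance L/2 = 0.7250 m from the pivot; τ = Mg(L/2) cos 27° = 36.37 N·m.
α = τ/I = 36.37/4.023 = 9.042 rad/s².
(Equivalently α = (3g/(2L)) cos 27° = 9.042 rad/s².)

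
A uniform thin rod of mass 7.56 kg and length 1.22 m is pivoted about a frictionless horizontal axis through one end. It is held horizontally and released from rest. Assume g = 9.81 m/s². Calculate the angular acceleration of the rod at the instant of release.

α ≈ 12.1 rad/s²

About the pivot, I = (1/3)ML² = (1/3)(7.56)(1.22)² = 3.751 kg·m².
The weight acts at the center, a distance L/2 = 0.6100 m from the pivot; τ = Mg(L/2) = 45.24 N·m.
α = τ/I = 45.24/3.751 = 12.06 rad/s².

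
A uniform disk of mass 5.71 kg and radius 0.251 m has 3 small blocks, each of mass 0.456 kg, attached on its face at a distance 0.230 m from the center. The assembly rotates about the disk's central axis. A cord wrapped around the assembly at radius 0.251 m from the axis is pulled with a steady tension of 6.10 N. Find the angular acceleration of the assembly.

α ≈ 6.07 rad/s²

I_disk = ½MR² = ½(5.71)(0.251)² = 0.1799 kg·m².
I_blocks = 3·m·r² = 3(0.456)(0.230)² = 0.07237 kg·m².
Total I = 0.2522 kg·m².
τ = F r = (6.10)(0.251) = 1.531 N·m.
α = τ/I = 1.531/0.2522 = 6.070 rad/s².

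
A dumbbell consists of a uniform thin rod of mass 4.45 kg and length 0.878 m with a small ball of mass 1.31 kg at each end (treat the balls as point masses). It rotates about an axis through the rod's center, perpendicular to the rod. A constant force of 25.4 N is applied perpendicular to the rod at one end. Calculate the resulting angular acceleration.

α ≈ 14.1 rad/s²

I_rod = (1/12)ML² = (1/12)(4.45)(0.878)² = 0.2859 kg·m².
I_balls = 2·m·(L/2)² = 2(1.31)(0.4390)² = 0.5049 kg·m².
Total I = 0.7908 kg·m².
τ = F·(L/2) = (25.4)(0.439) = 11.15 N·m.
α = τ/I = 11.15/0.7908 = 14.10 rad/s².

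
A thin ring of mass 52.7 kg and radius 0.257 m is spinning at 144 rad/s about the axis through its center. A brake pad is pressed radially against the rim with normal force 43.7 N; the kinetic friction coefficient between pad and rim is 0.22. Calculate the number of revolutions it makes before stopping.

I = MR² = (52.7)(0.257)² = 3.481 kg·m².
Friction force f = μN = (0.22)(43.7) = 9.614 N at the rim; torque magnitude τ = fR = 2.471 N·m, opposing ω.
|α| = τ/I = 2.471/3.481 = 0.7098 rad/s² (deceleration).
ω² = ω₀² − 2|α|θ with ω = 0 ⇒ θ = ω₀²/(2|α|) = 14610 rad = 2325 rev.

≈ 2320 revolutions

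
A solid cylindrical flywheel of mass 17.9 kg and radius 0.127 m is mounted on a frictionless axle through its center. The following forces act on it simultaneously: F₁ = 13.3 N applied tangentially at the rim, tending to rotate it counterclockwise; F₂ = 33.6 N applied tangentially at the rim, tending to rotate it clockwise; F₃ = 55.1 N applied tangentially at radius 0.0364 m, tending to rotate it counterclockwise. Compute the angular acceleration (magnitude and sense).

α ≈ 3.97 rad/s², clockwise

I = ½MR² = (1/2)(17.9)(0.127)² = 0.1444 kg·m².
Taking counterclockwise as positive: τ₁ = +(13.3)(0.127) = +1.689 N·m; τ₂ = −(33.6)(0.127) = −4.267 N·m; τ₃ = +(55.1)(0.0364) = +2.006 N·m.
Net torque τ = -0.5725 N·m.
α = τ/I = -0.5725/0.1444 = -3.966 rad/s².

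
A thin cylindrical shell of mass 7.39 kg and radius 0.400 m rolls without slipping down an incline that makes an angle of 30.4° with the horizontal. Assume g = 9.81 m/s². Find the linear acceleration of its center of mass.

a ≈ 2.48 m/s²

Translation along the incline: Mg sinθ − f = Ma.
Rotation about the center: fR = Iα with I = MR². No-slip gives a = αR, so f = (I/R²)a = M a.
Substituting: Mg sinθ = (1 + 1.000)Ma, so a = g sinθ/(1 + 1.000) = (9.81) sin 30.4° / 2.000 = 2.482 m/s².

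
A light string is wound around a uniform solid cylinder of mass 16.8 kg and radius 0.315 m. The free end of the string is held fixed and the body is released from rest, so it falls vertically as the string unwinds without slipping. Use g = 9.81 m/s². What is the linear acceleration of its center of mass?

Translation: Mg − T = Ma. Rotation about the center: TR = Iα with I = ½MR².
With a = αR: T = (I/R²)a = (1/2)M a, so Mg = (1 + 0.5000)Ma.
a = g/(1 + 0.5000) = 9.81/1.500 = 6.540 m/s².

a ≈ 6.54 m/s²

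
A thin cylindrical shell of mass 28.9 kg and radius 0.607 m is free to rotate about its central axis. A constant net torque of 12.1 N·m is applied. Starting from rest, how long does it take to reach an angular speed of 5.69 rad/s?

I = MR² = (28.9)(0.607)² = 10.65 kg·m².
α = τ/I = 12.1/10.65 = 1.136 rad/s².
ω = αt ⇒ t = ω/α = 5.69/1.136 = 5.007 s.

t ≈ 5.01 s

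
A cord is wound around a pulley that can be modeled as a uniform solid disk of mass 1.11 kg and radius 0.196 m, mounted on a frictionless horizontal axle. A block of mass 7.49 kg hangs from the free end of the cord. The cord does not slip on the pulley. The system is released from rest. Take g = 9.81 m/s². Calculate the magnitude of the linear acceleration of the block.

I = ½MR² = (1/2)(1.11)(0.196)² = 0.02132 kg·m².
Block: mg − T = ma. Pulley: TR = Iα. No-slip: a = αR, so T = (I/R²)a = 0.5550·a.
Then mg = (m + 0.5550)a, so a = (7.49)(9.81)/(7.49 + 0.5550) = 9.133 m/s².

a ≈ 9.13 m/s²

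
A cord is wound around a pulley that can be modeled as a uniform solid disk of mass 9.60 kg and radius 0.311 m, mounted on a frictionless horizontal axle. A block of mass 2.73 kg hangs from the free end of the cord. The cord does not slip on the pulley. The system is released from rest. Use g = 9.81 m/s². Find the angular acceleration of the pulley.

I = ½MR² = (1/2)(9.60)(0.311)² = 0.4643 kg·m².
Block: mg − T = ma. Pulley: TR = Iα. No-slip: a = αR, so T = (I/R²)a = 4.800·a.
Then mg = (m + 4.800)a, so a = (2.73)(9.81)/(2.73 + 4.800) = 3.557 m/s².
α = a/R = 3.557/0.311 = 11.44 rad/s².

α ≈ 11.4 rad/s²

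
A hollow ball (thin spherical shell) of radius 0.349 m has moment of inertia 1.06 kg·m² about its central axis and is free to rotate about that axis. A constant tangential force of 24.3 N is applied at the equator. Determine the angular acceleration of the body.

α ≈ 8.00 rad/s²

τ = F R = (24.3)(0.349) = 8.481 N·m.
From τ = Iα: α = 8.481/1.060 = 8.001 rad/s².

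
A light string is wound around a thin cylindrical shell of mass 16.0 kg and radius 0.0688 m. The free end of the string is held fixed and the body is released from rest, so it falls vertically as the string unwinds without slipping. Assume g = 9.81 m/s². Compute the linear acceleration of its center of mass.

Translation: Mg − T = Ma. Rotation about the center: TR = Iα with I = MR².
With a = αR: T = (I/R²)a = M a, so Mg = (1 + 1.000)Ma.
a = g/(1 + 1.000) = 9.81/2.000 = 4.905 m/s².

a ≈ 4.91 m/s²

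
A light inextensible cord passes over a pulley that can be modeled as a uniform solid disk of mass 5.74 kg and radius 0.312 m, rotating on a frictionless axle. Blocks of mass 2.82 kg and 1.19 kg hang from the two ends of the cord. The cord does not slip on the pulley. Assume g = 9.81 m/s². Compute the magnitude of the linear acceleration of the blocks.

a ≈ 2.32 m/s²

I = ½MR² = (1/2)(5.74)(0.312)² = 0.2794 kg·m².
Heavier block: m₁g − T₁ = m₁a. Lighter block: T₂ − m₂g = m₂a.
Pulley: (T₁ − T₂)R = Iα = I(a/R), so T₁ − T₂ = (I/R²)a = (1/2)M_p a = 2.870·a.
Adding the three: (m₁ − m₂)g = (m₁ + m₂ + 2.870)a, so a = (2.82 − 1.19)(9.81)/(2.82 + 1.19 + 2.870) = 2.324 m/s².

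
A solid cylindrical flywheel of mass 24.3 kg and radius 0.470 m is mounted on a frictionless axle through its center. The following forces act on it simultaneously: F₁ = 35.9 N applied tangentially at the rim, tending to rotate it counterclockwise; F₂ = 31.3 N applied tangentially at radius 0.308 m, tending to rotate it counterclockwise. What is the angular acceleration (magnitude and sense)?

I = ½MR² = (1/2)(24.3)(0.470)² = 2.684 kg·m².
Taking counterclockwise as positive: τ₁ = +(35.9)(0.470) = +16.87 N·m; τ₂ = +(31.3)(0.308) = +9.640 N·m.
Net torque τ = 26.51 N·m.
α = τ/I = 26.51/2.684 = 9.879 rad/s².

α ≈ 9.88 rad/s², counterclockwise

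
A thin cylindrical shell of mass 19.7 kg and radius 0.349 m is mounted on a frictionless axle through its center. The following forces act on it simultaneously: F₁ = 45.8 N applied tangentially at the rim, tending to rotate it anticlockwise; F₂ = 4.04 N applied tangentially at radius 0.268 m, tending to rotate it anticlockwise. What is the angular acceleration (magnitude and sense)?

I = MR² = (19.7)(0.349)² = 2.399 kg·m².
Taking anticlockwise as positive: τ₁ = +(45.8)(0.349) = +15.98 N·m; τ₂ = +(4.04)(0.268) = +1.083 N·m.
Net torque τ = 17.07 N·m.
α = τ/I = 17.07/2.399 = 7.113 rad/s².

α ≈ 7.11 rad/s², anticlockwise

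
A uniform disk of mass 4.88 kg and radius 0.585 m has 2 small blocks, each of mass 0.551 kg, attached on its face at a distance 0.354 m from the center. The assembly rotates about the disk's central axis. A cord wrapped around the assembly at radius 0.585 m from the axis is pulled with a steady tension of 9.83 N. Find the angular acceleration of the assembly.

α ≈ 5.91 rad/s²

I_disk = ½MR² = ½(4.88)(0.585)² = 0.8350 kg·m².
I_blocks = 2·m·r² = 2(0.551)(0.354)² = 0.1381 kg·m².
Total I = 0.9731 kg·m².
τ = F r = (9.83)(0.585) = 5.751 N·m.
α = τ/I = 5.751/0.9731 = 5.909 rad/s².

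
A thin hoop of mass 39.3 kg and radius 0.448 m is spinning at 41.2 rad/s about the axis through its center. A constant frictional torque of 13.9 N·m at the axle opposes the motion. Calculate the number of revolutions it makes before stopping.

I = MR² = (39.3)(0.448)² = 7.888 kg·m².
The net torque has magnitude 13.9 N·m, opposing ω.
|α| = τ/I = 13.90/7.888 = 1.762 rad/s² (deceleration).
ω² = ω₀² − 2|α|θ with ω = 0 ⇒ θ = ω₀²/(2|α|) = 481.6 rad = 76.65 rev.

≈ 76.7 revolutions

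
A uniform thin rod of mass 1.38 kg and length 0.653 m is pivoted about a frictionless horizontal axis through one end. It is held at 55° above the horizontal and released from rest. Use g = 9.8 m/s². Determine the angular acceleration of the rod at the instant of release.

α ≈ 12.9 rad/s²

About the pivot, I = (1/3)ML² = (1/3)(1.38)(0.653)² = 0.1961 kg·m².
The weight acts at the center, a distance L/2 = 0.3265 m from the pivot; τ = Mg(L/2) cos 55° = 2.533 N·m.
α = τ/I = 2.533/0.1961 = 12.91 rad/s².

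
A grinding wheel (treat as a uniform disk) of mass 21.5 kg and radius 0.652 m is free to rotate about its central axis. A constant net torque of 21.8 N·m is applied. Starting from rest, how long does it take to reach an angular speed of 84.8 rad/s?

I = ½MR² = (1/2)(21.5)(0.652)² = 4.570 kg·m².
α = τ/I = 21.8/4.570 = 4.770 rad/s².
ω = αt ⇒ t = ω/α = 84.8/4.770 = 17.78 s.

t ≈ 17.8 s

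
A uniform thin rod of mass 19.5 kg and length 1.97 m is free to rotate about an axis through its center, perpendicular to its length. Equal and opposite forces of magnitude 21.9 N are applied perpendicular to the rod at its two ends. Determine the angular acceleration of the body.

I = (1/12)ML² = (1/12)(19.5)(1.97)² = 6.306 kg·m².
The couple gives τ = F·(L/2) + F·(L/2) = F L = (21.9)(1.97) = 43.14 N·m.
Newton's second law for rotation, τ = Iα, gives α = τ/I = 43.14/6.306 = 6.841 rad/s².

α ≈ 6.84 rad/s²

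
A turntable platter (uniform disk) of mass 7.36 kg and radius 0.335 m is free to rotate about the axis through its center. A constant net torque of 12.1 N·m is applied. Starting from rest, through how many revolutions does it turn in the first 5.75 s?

≈ 77.1 revolutions

I = ½MR² = (1/2)(7.36)(0.335)² = 0.4130 kg·m².
α = τ/I = 12.1/0.4130 = 29.30 rad/s².
θ = ½αt² = ½(29.30)(5.75)² = 484.3 rad.
Revolutions = θ/(2π) = 77.09.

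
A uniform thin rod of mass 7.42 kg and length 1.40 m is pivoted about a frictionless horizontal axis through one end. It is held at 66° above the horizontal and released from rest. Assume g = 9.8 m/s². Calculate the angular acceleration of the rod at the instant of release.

About the pivot, I = (1/3)ML² = (1/3)(7.42)(1.40)² = 4.848 kg·m².
The weight acts at the center, a distance L/2 = 0.7000 m from the pivot; τ = Mg(L/2) cos 66° = 20.70 N·m.
α = τ/I = 20.70/4.848 = 4.271 rad/s².

α ≈ 4.27 rad/s²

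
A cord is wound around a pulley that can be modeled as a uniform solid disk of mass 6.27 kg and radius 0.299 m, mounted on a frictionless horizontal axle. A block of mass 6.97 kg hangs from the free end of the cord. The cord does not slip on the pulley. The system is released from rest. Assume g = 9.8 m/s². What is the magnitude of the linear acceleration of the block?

a ≈ 6.76 m/s²

I = ½MR² = (1/2)(6.27)(0.299)² = 0.2803 kg·m².
Block: mg − T = ma. Pulley: TR = Iα. No-slip: a = αR, so T = (I/R²)a = 3.135·a.
Then mg = (m + 3.135)a, so a = (6.97)(9.8)/(6.97 + 3.135) = 6.760 m/s².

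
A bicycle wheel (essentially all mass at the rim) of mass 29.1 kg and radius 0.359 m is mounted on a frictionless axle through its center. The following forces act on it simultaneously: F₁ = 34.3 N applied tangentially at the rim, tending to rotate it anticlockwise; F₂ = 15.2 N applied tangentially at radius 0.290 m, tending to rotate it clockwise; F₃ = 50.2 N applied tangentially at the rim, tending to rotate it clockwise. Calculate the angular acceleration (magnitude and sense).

α ≈ 2.70 rad/s², clockwise

I = MR² = (29.1)(0.359)² = 3.750 kg·m².
Taking anticlockwise as positive: τ₁ = +(34.3)(0.359) = +12.31 N·m; τ₂ = −(15.2)(0.290) = −4.408 N·m; τ₃ = −(50.2)(0.359) = −18.02 N·m.
Net torque τ = -10.12 N·m.
α = τ/I = -10.12/3.750 = -2.697 rad/s².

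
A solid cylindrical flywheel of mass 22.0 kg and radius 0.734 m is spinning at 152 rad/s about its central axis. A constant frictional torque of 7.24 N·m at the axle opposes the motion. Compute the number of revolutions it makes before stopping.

I = ½MR² = (1/2)(22.0)(0.734)² = 5.926 kg·m².
The net torque has magnitude 7.24 N·m, opposing ω.
|α| = τ/I = 7.240/5.926 = 1.222 rad/s² (deceleration).
ω² = ω₀² − 2|α|θ with ω = 0 ⇒ θ = ω₀²/(2|α|) = 9456 rad = 1505 rev.

≈ 1500 revolutions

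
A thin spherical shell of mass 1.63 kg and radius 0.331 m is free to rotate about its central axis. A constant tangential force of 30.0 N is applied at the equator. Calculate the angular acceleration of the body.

I = (2/3)MR² = (2/3)(1.63)(0.331)² = 0.1191 kg·m².
τ = F R = (30.0)(0.331) = 9.930 N·m.
Newton's second law for rotation, τ = Iα, gives α = τ/I = 9.930/0.1191 = 83.41 rad/s².

α ≈ 83.4 rad/s²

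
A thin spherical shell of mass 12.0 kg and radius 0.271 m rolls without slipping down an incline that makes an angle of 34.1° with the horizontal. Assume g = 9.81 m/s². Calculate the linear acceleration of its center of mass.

a ≈ 3.30 m/s²

Translation along the incline: Mg sinθ − f = Ma.
Rotation about the center: fR = Iα with I = (2/3)MR². No-slip gives a = αR, so f = (I/R²)a = (2/3)M a.
Substituting: Mg sinθ = (1 + 0.6667)Ma, so a = g sinθ/(1 + 0.6667) = (9.81) sin 34.1° / 1.667 = 3.300 m/s².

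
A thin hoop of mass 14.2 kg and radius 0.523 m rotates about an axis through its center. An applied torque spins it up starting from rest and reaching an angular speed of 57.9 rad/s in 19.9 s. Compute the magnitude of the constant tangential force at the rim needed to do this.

I = MR² = (14.2)(0.523)² = 3.884 kg·m².
α = Δω/Δt = (57.9 − 0)/19.9 = 2.910 rad/s².
The required torque is τ = Iα = (3.884)(2.910) = 11.30 N·m.
A tangential force at the rim gives τ = FR, so F = τ/R = 11.30/0.523 = 21.61 N.

F ≈ 21.6 N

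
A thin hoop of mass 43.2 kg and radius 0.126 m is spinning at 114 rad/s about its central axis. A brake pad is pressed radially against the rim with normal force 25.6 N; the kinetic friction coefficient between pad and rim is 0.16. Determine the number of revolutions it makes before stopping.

≈ 1370 revolutions

I = MR² = (43.2)(0.126)² = 0.6858 kg·m².
Friction force f = μN = (0.16)(25.6) = 4.096 N at the rim; torque magnitude τ = fR = 0.5161 N·m, opposing ω.
|α| = τ/I = 0.5161/0.6858 = 0.7525 rad/s² (deceleration).
ω² = ω₀² − 2|α|θ with ω = 0 ⇒ θ = ω₀²/(2|α|) = 8635 rad = 1374 rev.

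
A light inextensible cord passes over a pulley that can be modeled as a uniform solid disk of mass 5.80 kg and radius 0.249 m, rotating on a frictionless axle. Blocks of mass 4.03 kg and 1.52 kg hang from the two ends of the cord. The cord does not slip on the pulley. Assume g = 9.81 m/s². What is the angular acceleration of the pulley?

α ≈ 11.7 rad/s²

I = ½MR² = (1/2)(5.80)(0.249)² = 0.1798 kg·m².
Heavier block: m₁g − T₁ = m₁a. Lighter block: T₂ − m₂g = m₂a.
Pulley: (T₁ − T₂)R = Iα = I(a/R), so T₁ − T₂ = (I/R²)a = (1/2)M_p a = 2.900·a.
Adding the three: (m₁ − m₂)g = (m₁ + m₂ + 2.900)a, so a = (4.03 − 1.52)(9.81)/(4.03 + 1.52 + 2.900) = 2.914 m/s².
α = a/R = 2.914/0.249 = 11.70 rad/s².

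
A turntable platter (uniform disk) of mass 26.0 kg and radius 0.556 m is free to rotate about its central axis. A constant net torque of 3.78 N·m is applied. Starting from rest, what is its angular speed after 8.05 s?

I = ½MR² = (1/2)(26.0)(0.556)² = 4.019 kg·m².
α = τ/I = 3.78/4.019 = 0.9406 rad/s².
ω = ω₀ + αt = 0 + (0.9406)(8.05) = 7.572 rad/s.

ω ≈ 7.57 rad/s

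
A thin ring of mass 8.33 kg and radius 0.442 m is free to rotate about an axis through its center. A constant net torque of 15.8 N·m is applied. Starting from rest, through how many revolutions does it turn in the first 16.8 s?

I = MR² = (8.33)(0.442)² = 1.627 kg·m².
α = τ/I = 15.8/1.627 = 9.709 rad/s².
θ = ½αt² = ½(9.709)(16.8)² = 1370 rad.
Revolutions = θ/(2π) = 218.1.

≈ 218 revolutions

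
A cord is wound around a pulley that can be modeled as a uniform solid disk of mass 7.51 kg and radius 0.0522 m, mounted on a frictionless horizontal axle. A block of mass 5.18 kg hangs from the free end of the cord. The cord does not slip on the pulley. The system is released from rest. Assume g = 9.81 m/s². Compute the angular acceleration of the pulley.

α ≈ 109 rad/s²

I = ½MR² = (1/2)(7.51)(0.0522)² = 0.01023 kg·m².
Block: mg − T = ma. Pulley: TR = Iα. No-slip: a = αR, so T = (I/R²)a = 3.755·a.
Then mg = (m + 3.755)a, so a = (5.18)(9.81)/(5.18 + 3.755) = 5.687 m/s².
α = a/R = 5.687/0.0522 = 109.0 rad/s².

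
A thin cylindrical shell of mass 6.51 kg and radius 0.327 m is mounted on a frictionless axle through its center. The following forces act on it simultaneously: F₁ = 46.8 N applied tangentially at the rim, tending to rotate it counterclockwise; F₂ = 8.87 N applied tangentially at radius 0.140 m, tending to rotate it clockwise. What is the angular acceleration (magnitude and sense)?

α ≈ 20.2 rad/s², counterclockwise

I = MR² = (6.51)(0.327)² = 0.6961 kg·m².
Taking counterclockwise as positive: τ₁ = +(46.8)(0.327) = +15.30 N·m; τ₂ = −(8.87)(0.140) = −1.242 N·m.
Net torque τ = 14.06 N·m.
α = τ/I = 14.06/0.6961 = 20.20 rad/s².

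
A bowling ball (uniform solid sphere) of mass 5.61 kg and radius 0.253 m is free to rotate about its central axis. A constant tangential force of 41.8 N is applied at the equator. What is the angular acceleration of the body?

I = (2/5)MR² = (2/5)(5.61)(0.253)² = 0.1436 kg·m².
τ = F R = (41.8)(0.253) = 10.58 N·m.
From τ = Iα: α = 10.58/0.1436 = 73.63 rad/s².

α ≈ 73.6 rad/s²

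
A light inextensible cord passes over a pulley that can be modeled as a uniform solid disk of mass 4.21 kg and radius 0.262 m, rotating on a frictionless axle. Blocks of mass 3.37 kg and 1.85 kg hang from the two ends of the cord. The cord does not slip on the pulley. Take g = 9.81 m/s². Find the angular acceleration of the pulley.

I = ½MR² = (1/2)(4.21)(0.262)² = 0.1445 kg·m².
Heavier block: m₁g − T₁ = m₁a. Lighter block: T₂ − m₂g = m₂a.
Pulley: (T₁ − T₂)R = Iα = I(a/R), so T₁ − T₂ = (I/R²)a = (1/2)M_p a = 2.105·a.
Adding the three: (m₁ − m₂)g = (m₁ + m₂ + 2.105)a, so a = (3.37 − 1.85)(9.81)/(3.37 + 1.85 + 2.105) = 2.036 m/s².
α = a/R = 2.036/0.262 = 7.770 rad/s².

α ≈ 7.77 rad/s²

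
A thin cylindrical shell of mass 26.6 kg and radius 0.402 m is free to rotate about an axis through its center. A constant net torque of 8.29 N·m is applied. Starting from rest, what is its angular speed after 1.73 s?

ω ≈ 3.34 rad/s

I = MR² = (26.6)(0.402)² = 4.299 kg·m².
α = τ/I = 8.29/4.299 = 1.929 rad/s².
ω = ω₀ + αt = 0 + (1.929)(1.73) = 3.336 rad/s.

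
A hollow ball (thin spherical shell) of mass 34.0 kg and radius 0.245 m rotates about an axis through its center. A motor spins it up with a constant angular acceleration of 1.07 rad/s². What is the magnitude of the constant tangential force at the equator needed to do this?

I = (2/3)MR² = (2/3)(34.0)(0.245)² = 1.361 kg·m².
The required torque is τ = Iα = (1.361)(1.070) = 1.456 N·m.
A tangential force at the equator gives τ = FR, so F = τ/R = 1.456/0.245 = 5.942 N.

F ≈ 5.94 N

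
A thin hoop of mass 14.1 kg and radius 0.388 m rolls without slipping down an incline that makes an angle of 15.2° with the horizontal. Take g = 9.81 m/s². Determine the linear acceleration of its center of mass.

a ≈ 1.29 m/s²

Translation along the incline: Mg sinθ − f = Ma.
Rotation about the center: fR = Iα with I = MR². No-slip gives a = αR, so f = (I/R²)a = M a.
Substituting: Mg sinθ = (1 + 1.000)Ma, so a = g sinθ/(1 + 1.000) = (9.81) sin 15.2° / 2.000 = 1.286 m/s².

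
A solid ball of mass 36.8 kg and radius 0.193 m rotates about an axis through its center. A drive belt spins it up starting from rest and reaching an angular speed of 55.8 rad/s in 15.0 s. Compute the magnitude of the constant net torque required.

τ ≈ 2.04 N·m

I = (2/5)MR² = (2/5)(36.8)(0.193)² = 0.5483 kg·m².
α = Δω/Δt = (55.8 − 0)/15.0 = 3.720 rad/s².
τ = Iα = (0.5483)(3.720) = 2.040 N·m.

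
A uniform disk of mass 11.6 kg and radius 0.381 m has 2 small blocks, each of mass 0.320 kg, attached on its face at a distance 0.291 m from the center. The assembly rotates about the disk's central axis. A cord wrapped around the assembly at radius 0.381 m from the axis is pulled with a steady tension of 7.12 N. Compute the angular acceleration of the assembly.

I_disk = ½MR² = ½(11.6)(0.381)² = 0.8419 kg·m².
I_blocks = 2·m·r² = 2(0.320)(0.291)² = 0.05420 kg·m².
Total I = 0.8961 kg·m².
τ = F r = (7.12)(0.381) = 2.713 N·m.
α = τ/I = 2.713/0.8961 = 3.027 rad/s².

α ≈ 3.03 rad/s²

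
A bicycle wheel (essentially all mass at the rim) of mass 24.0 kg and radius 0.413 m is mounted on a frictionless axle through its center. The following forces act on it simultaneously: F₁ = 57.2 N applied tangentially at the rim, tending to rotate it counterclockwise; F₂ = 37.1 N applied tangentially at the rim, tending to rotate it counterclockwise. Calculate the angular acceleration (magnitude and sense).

α ≈ 9.51 rad/s², counterclockwise

I = MR² = (24.0)(0.413)² = 4.094 kg·m².
Taking counterclockwise as positive: τ₁ = +(57.2)(0.413) = +23.62 N·m; τ₂ = +(37.1)(0.413) = +15.32 N·m.
Net torque τ = 38.95 N·m.
α = τ/I = 38.95/4.094 = 9.514 rad/s².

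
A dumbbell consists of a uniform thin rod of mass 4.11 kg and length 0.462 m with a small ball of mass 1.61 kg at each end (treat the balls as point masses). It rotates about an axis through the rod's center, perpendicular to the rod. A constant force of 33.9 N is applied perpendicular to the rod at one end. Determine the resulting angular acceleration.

I_rod = (1/12)ML² = (1/12)(4.11)(0.462)² = 0.07310 kg·m².
I_balls = 2·m·(L/2)² = 2(1.61)(0.2310)² = 0.1718 kg·m².
Total I = 0.2449 kg·m².
τ = F·(L/2) = (33.9)(0.231) = 7.831 N·m.
α = τ/I = 7.831/0.2449 = 31.97 rad/s².

α ≈ 32.0 rad/s²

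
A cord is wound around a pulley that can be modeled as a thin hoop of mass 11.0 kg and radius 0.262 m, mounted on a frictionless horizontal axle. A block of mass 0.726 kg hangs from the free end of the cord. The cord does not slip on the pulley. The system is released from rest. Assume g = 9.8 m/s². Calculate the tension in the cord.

I = MR² = (11.0)(0.262)² = 0.7551 kg·m².
Block: mg − T = ma. Pulley: TR = Iα. No-slip: a = αR, so T = (I/R²)a = 11.00·a.
Then mg = (m + 11.00)a, so a = (0.726)(9.8)/(0.726 + 11.00) = 0.6068 m/s².
T = 11.00·a = 6.674 N.

T ≈ 6.67 N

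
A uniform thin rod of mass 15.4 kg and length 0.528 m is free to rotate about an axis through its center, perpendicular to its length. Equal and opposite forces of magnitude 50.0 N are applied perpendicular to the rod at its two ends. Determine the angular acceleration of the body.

I = (1/12)ML² = (1/12)(15.4)(0.528)² = 0.3578 kg·m².
The couple gives τ = F·(L/2) + F·(L/2) = F L = (50.0)(0.528) = 26.40 N·m.
Newton's second law for rotation, τ = Iα, gives α = τ/I = 26.40/0.3578 = 73.79 rad/s².

α ≈ 73.8 rad/s²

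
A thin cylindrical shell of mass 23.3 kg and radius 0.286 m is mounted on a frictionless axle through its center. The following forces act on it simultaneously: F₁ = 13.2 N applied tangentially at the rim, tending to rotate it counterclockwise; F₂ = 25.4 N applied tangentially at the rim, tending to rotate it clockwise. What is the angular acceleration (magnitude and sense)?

α ≈ 1.83 rad/s², clockwise

I = MR² = (23.3)(0.286)² = 1.906 kg·m².
Taking counterclockwise as positive: τ₁ = +(13.2)(0.286) = +3.775 N·m; τ₂ = −(25.4)(0.286) = −7.264 N·m.
Net torque τ = -3.489 N·m.
α = τ/I = -3.489/1.906 = -1.831 rad/s².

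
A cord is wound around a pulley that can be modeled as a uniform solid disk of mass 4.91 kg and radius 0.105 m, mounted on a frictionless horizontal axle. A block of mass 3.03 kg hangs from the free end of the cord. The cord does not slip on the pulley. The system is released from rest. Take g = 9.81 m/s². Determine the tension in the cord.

I = ½MR² = (1/2)(4.91)(0.105)² = 0.02707 kg·m².
Block: mg − T = ma. Pulley: TR = Iα. No-slip: a = αR, so T = (I/R²)a = 2.455·a.
Then mg = (m + 2.455)a, so a = (3.03)(9.81)/(3.03 + 2.455) = 5.419 m/s².
T = 2.455·a = 13.30 N.

T ≈ 13.3 N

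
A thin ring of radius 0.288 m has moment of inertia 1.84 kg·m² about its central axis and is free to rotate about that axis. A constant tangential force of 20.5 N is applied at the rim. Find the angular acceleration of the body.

α ≈ 3.21 rad/s²

τ = F R = (20.5)(0.288) = 5.904 N·m.
From τ = Iα: α = 5.904/1.840 = 3.209 rad/s².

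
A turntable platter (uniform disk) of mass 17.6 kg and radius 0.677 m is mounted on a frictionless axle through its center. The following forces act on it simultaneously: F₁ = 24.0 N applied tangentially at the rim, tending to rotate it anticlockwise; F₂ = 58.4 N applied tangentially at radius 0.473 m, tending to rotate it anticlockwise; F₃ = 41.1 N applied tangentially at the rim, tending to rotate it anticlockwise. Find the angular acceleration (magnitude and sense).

I = ½MR² = (1/2)(17.6)(0.677)² = 4.033 kg·m².
Taking anticlockwise as positive: τ₁ = +(24.0)(0.677) = +16.25 N·m; τ₂ = +(58.4)(0.473) = +27.62 N·m; τ₃ = +(41.1)(0.677) = +27.82 N·m.
Net torque τ = 71.70 N·m.
α = τ/I = 71.70/4.033 = 17.78 rad/s².

α ≈ 17.8 rad/s², anticlockwise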